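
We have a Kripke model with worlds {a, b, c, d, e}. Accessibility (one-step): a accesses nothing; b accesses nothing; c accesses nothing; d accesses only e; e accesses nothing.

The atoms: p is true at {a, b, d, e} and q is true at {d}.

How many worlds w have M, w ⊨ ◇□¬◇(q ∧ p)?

1

a: no successors, so ◇□¬◇(q ∧ p) fails. ✗
b: no successors, so ◇□¬◇(q ∧ p) fails. ✗
c: no successors, so ◇□¬◇(q ∧ p) fails. ✗
d: successors {e}; □¬◇(q ∧ p) there: e:T. ✓
e: no successors, so ◇□¬◇(q ∧ p) fails. ✗
Satisfying worlds: {d}.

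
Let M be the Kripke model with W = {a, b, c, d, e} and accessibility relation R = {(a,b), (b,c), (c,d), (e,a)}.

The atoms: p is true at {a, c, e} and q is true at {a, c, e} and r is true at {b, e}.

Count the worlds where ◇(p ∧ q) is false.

3

a: successors {b}; p ∧ q there: b:F. ✗
b: successors {c}; p ∧ q there: c:T. ✓
c: successors {d}; p ∧ q there: d:F. ✗
d: no successors, so ◇(p ∧ q) fails. ✗
e: successors {a}; p ∧ q there: a:T. ✓
Satisfying worlds: {b, e}.
So ◇(p ∧ q) fails at the other 3 worlds.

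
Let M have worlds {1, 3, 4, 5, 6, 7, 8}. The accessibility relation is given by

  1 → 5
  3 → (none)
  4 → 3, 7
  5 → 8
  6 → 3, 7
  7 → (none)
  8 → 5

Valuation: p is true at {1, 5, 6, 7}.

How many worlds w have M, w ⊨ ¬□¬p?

1: □¬p is F. ✓
3: □¬p is T. ✗
4: □¬p is F. ✓
5: □¬p is T. ✗
6: □¬p is F. ✓
7: □¬p is T. ✗
8: □¬p is F. ✓
Satisfying worlds: {1, 4, 6, 8}.

4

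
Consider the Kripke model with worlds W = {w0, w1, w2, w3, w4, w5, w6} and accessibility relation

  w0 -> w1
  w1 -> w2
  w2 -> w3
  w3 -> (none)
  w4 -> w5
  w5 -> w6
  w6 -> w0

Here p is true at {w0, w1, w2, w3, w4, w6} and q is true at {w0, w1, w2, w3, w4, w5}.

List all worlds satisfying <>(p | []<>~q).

{w0, w1, w2, w5, w6}

w0: successors {w1}; p | []<>~q there: w1:T. ✓
w1: successors {w2}; p | []<>~q there: w2:T. ✓
w2: successors {w3}; p | []<>~q there: w3:T. ✓
w3: no successors, so <>(p | []<>~q) fails. ✗
w4: successors {w5}; p | []<>~q there: w5:F. ✗
w5: successors {w6}; p | []<>~q there: w6:T. ✓
w6: successors {w0}; p | []<>~q there: w0:T. ✓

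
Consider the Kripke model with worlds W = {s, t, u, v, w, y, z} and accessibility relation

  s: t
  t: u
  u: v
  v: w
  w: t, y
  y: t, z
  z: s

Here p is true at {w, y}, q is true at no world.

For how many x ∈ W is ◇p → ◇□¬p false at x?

s: ◇p is F, ◇□¬p is T. ✓
t: ◇p is F, ◇□¬p is T. ✓
u: ◇p is F, ◇□¬p is F. ✓
v: ◇p is T, ◇□¬p is F. ✗
w: ◇p is T, ◇□¬p is T. ✓
y: ◇p is F, ◇□¬p is T. ✓
z: ◇p is F, ◇□¬p is T. ✓
Satisfying worlds: {s, t, u, w, y, z}.
So ◇p → ◇□¬p fails at the other 1 world.

1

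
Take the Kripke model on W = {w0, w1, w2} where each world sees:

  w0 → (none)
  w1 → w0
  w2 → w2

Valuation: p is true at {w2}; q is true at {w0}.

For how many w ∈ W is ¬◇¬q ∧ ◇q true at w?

1

w0: ¬◇¬q is T, ◇q is F. ✗
w1: ¬◇¬q is T, ◇q is T. ✓
w2: ¬◇¬q is F, ◇q is F. ✗
Satisfying worlds: {w1}.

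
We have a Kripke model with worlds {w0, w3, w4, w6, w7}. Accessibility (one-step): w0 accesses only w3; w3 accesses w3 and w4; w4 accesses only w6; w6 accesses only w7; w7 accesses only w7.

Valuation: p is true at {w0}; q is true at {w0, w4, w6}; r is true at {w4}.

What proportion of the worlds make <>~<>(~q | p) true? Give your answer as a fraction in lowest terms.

w0: successors {w3}; ~<>(~q | p) there: w3:F. ✗
w3: successors {w3, w4}; ~<>(~q | p) there: w3:F, w4:T. ✓
w4: successors {w6}; ~<>(~q | p) there: w6:F. ✗
w6: successors {w7}; ~<>(~q | p) there: w7:F. ✗
w7: successors {w7}; ~<>(~q | p) there: w7:F. ✗
That's 1 of 5 worlds, so 1/5.

1/5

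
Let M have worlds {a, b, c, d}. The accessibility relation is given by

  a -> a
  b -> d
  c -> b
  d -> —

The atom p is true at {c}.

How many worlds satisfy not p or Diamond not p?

a: not p is T, Diamond not p is T. ✓
b: not p is T, Diamond not p is T. ✓
c: not p is F, Diamond not p is T. ✓
d: not p is T, Diamond not p is F. ✓
Satisfying worlds: {a, b, c, d}.

4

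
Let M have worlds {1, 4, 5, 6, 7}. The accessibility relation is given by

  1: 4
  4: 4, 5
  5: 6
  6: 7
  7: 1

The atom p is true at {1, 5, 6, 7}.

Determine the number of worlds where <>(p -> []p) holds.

1: successors {4}; p -> []p there: 4:T. ✓
4: successors {4, 5}; p -> []p there: 4:T, 5:T. ✓
5: successors {6}; p -> []p there: 6:T. ✓
6: successors {7}; p -> []p there: 7:T. ✓
7: successors {1}; p -> []p there: 1:F. ✗
Satisfying worlds: {1, 4, 5, 6}.

4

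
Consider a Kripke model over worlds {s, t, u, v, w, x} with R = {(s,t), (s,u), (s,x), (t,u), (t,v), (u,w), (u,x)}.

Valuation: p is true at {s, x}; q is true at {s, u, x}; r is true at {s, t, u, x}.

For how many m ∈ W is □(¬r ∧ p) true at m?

3

s: successors {t, u, x}; ¬r ∧ p there: t:F, u:F, x:F. ✗
t: successors {u, v}; ¬r ∧ p there: u:F, v:F. ✗
u: successors {w, x}; ¬r ∧ p there: w:F, x:F. ✗
v: no successors, so □(¬r ∧ p) holds vacuously. ✓
w: no successors, so □(¬r ∧ p) holds vacuously. ✓
x: no successors, so □(¬r ∧ p) holds vacuously. ✓
Satisfying worlds: {v, w, x}.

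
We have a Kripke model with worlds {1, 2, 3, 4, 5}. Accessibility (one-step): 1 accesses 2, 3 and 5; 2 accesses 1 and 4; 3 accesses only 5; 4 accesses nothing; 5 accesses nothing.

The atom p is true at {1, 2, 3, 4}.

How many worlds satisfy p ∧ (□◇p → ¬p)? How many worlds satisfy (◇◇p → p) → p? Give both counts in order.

3 and 4

For p ∧ (□◇p → ¬p):
1: p is T, □◇p → ¬p is T. ✓
2: p is T, □◇p → ¬p is T. ✓
3: p is T, □◇p → ¬p is T. ✓
4: p is T, □◇p → ¬p is F. ✗
5: p is F, □◇p → ¬p is T. ✗
— 3 worlds.
For (◇◇p → p) → p:
1: ◇◇p → p is T, p is T. ✓
2: ◇◇p → p is T, p is T. ✓
3: ◇◇p → p is T, p is T. ✓
4: ◇◇p → p is T, p is T. ✓
5: ◇◇p → p is T, p is F. ✗
— 4 worlds.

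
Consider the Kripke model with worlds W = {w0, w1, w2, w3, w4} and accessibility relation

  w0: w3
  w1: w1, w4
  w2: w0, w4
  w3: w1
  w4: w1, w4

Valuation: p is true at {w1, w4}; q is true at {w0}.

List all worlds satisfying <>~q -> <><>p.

w0: <>~q is T, <><>p is T. ✓
w1: <>~q is T, <><>p is T. ✓
w2: <>~q is T, <><>p is T. ✓
w3: <>~q is T, <><>p is T. ✓
w4: <>~q is T, <><>p is T. ✓

{w0, w1, w2, w3, w4}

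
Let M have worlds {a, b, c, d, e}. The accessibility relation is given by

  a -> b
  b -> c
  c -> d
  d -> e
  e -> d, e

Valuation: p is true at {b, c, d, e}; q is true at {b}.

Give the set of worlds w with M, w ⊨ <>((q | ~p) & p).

a: successors {b}; (q | ~p) & p there: b:T. ✓
b: successors {c}; (q | ~p) & p there: c:F. ✗
c: successors {d}; (q | ~p) & p there: d:F. ✗
d: successors {e}; (q | ~p) & p there: e:F. ✗
e: successors {d, e}; (q | ~p) & p there: d:F, e:F. ✗

{a}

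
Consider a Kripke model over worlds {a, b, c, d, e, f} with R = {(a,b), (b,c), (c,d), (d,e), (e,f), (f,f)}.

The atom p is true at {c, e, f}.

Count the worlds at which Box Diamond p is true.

a: successors {b}; Diamond p there: b:T. ✓
b: successors {c}; Diamond p there: c:F. ✗
c: successors {d}; Diamond p there: d:T. ✓
d: successors {e}; Diamond p there: e:T. ✓
e: successors {f}; Diamond p there: f:T. ✓
f: successors {f}; Diamond p there: f:T. ✓
Satisfying worlds: {a, c, d, e, f}.

5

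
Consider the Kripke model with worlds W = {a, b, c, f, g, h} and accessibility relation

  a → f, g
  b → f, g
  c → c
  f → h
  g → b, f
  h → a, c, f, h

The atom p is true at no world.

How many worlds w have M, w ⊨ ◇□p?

0

a: successors {f, g}; □p there: f:F, g:F. ✗
b: successors {f, g}; □p there: f:F, g:F. ✗
c: successors {c}; □p there: c:F. ✗
f: successors {h}; □p there: h:F. ✗
g: successors {b, f}; □p there: b:F, f:F. ✗
h: successors {a, c, f, h}; □p there: a:F, c:F, f:F, h:F. ✗
Satisfying worlds: ∅.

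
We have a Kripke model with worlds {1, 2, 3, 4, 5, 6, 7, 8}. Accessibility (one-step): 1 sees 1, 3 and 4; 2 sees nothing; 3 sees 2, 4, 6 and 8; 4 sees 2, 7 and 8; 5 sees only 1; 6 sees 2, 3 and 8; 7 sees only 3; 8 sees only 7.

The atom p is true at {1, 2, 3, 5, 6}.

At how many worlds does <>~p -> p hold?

6

1: <>~p is T, p is T. ✓
2: <>~p is F, p is T. ✓
3: <>~p is T, p is T. ✓
4: <>~p is T, p is F. ✗
5: <>~p is F, p is T. ✓
6: <>~p is T, p is T. ✓
7: <>~p is F, p is F. ✓
8: <>~p is T, p is F. ✗
Satisfying worlds: {1, 2, 3, 5, 6, 7}.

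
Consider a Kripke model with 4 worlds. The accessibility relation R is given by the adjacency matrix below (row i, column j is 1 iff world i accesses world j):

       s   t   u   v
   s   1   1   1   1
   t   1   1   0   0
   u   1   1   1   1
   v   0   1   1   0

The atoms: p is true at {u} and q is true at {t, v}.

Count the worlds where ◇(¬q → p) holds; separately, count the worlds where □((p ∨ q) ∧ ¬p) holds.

For ◇(¬q → p):
s: successors {s, t, u, v}; ¬q → p there: s:F, t:T, u:T, v:T. ✓
t: successors {s, t}; ¬q → p there: s:F, t:T. ✓
u: successors {s, t, u, v}; ¬q → p there: s:F, t:T, u:T, v:T. ✓
v: successors {t, u}; ¬q → p there: t:T, u:T. ✓
— 4 worlds.
For □((p ∨ q) ∧ ¬p):
s: successors {s, t, u, v}; (p ∨ q) ∧ ¬p there: s:F, t:T, u:F, v:T. ✗
t: successors {s, t}; (p ∨ q) ∧ ¬p there: s:F, t:T. ✗
u: successors {s, t, u, v}; (p ∨ q) ∧ ¬p there: s:F, t:T, u:F, v:T. ✗
v: successors {t, u}; (p ∨ q) ∧ ¬p there: t:T, u:F. ✗
— 0 worlds.

4 and 0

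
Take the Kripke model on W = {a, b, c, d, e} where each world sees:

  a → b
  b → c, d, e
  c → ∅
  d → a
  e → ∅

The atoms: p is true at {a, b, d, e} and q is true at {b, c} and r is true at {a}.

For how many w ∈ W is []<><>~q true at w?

4

a: successors {b}; <><>~q there: b:T. ✓
b: successors {c, d, e}; <><>~q there: c:F, d:F, e:F. ✗
c: no successors, so []<><>~q holds vacuously. ✓
d: successors {a}; <><>~q there: a:T. ✓
e: no successors, so []<><>~q holds vacuously. ✓
Satisfying worlds: {a, c, d, e}.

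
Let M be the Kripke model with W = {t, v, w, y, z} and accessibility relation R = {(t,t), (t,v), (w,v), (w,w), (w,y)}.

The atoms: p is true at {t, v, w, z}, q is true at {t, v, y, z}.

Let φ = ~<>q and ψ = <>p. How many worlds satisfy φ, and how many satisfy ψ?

For ~<>q:
t: <>q is T. ✗
v: <>q is F. ✓
w: <>q is T. ✗
y: <>q is F. ✓
z: <>q is F. ✓
— 3 worlds.
For <>p:
t: successors {t, v}; p there: t:T, v:T. ✓
v: no successors, so <>p fails. ✗
w: successors {v, w, y}; p there: v:T, w:T, y:F. ✓
y: no successors, so <>p fails. ✗
z: no successors, so <>p fails. ✗
— 2 worlds.

3 and 2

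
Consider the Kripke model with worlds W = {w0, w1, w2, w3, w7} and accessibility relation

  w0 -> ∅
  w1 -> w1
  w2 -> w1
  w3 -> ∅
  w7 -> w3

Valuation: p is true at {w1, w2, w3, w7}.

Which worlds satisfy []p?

{w0, w1, w2, w3, w7}

w0: no successors, so []p holds vacuously. ✓
w1: successors {w1}; p there: w1:T. ✓
w2: successors {w1}; p there: w1:T. ✓
w3: no successors, so []p holds vacuously. ✓
w7: successors {w3}; p there: w3:T. ✓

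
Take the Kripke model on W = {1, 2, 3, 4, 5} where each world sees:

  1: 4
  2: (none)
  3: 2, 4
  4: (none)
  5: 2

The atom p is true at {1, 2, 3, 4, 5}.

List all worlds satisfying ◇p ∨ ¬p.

1: ◇p is T, ¬p is F. ✓
2: ◇p is F, ¬p is F. ✗
3: ◇p is T, ¬p is F. ✓
4: ◇p is F, ¬p is F. ✗
5: ◇p is T, ¬p is F. ✓

{1, 3, 5}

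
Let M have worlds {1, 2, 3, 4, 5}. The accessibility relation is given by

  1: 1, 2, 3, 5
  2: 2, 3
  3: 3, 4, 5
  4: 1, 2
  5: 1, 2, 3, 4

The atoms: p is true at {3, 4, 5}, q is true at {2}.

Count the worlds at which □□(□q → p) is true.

1: successors {1, 2, 3, 5}; □(□q → p) there: 1:T, 2:T, 3:T, 5:T. ✓
2: successors {2, 3}; □(□q → p) there: 2:T, 3:T. ✓
3: successors {3, 4, 5}; □(□q → p) there: 3:T, 4:T, 5:T. ✓
4: successors {1, 2}; □(□q → p) there: 1:T, 2:T. ✓
5: successors {1, 2, 3, 4}; □(□q → p) there: 1:T, 2:T, 3:T, 4:T. ✓
Satisfying worlds: {1, 2, 3, 4, 5}.

5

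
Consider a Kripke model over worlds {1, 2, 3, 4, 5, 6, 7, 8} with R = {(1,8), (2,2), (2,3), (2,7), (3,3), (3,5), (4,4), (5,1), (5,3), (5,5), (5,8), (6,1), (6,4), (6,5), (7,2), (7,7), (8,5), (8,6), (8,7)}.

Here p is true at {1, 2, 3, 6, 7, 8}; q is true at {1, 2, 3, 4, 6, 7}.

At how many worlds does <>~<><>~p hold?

3

1: successors {8}; ~<><>~p there: 8:F. ✗
2: successors {2, 3, 7}; ~<><>~p there: 2:F, 3:F, 7:T. ✓
3: successors {3, 5}; ~<><>~p there: 3:F, 5:F. ✗
4: successors {4}; ~<><>~p there: 4:F. ✗
5: successors {1, 3, 5, 8}; ~<><>~p there: 1:F, 3:F, 5:F, 8:F. ✗
6: successors {1, 4, 5}; ~<><>~p there: 1:F, 4:F, 5:F. ✗
7: successors {2, 7}; ~<><>~p there: 2:F, 7:T. ✓
8: successors {5, 6, 7}; ~<><>~p there: 5:F, 6:F, 7:T. ✓
Satisfying worlds: {2, 7, 8}.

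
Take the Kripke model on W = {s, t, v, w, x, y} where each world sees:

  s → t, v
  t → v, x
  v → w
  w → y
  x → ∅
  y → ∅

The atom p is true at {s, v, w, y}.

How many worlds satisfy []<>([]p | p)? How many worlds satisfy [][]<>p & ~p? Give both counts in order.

4 and 2

For []<>([]p | p):
s: successors {t, v}; <>([]p | p) there: t:T, v:T. ✓
t: successors {v, x}; <>([]p | p) there: v:T, x:F. ✗
v: successors {w}; <>([]p | p) there: w:T. ✓
w: successors {y}; <>([]p | p) there: y:F. ✗
x: no successors, so []<>([]p | p) holds vacuously. ✓
y: no successors, so []<>([]p | p) holds vacuously. ✓
— 4 worlds.
For [][]<>p & ~p:
s: [][]<>p is F, ~p is F. ✗
t: [][]<>p is T, ~p is T. ✓
v: [][]<>p is F, ~p is F. ✗
w: [][]<>p is T, ~p is F. ✗
x: [][]<>p is T, ~p is T. ✓
y: [][]<>p is T, ~p is F. ✗
— 2 worlds.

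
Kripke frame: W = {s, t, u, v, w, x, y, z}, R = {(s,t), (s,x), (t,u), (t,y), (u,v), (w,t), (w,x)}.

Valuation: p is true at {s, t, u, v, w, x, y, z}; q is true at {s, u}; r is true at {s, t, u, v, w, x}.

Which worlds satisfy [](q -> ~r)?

s: successors {t, x}; q -> ~r there: t:T, x:T. ✓
t: successors {u, y}; q -> ~r there: u:F, y:T. ✗
u: successors {v}; q -> ~r there: v:T. ✓
v: no successors, so [](q -> ~r) holds vacuously. ✓
w: successors {t, x}; q -> ~r there: t:T, x:T. ✓
x: no successors, so [](q -> ~r) holds vacuously. ✓
y: no successors, so [](q -> ~r) holds vacuously. ✓
z: no successors, so [](q -> ~r) holds vacuously. ✓

{s, u, v, w, x, y, z}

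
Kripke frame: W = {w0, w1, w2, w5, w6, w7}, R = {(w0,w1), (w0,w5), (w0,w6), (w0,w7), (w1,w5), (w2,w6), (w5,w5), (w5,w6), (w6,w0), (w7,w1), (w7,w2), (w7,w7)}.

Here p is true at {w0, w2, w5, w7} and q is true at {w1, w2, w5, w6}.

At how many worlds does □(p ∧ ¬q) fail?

5

w0: successors {w1, w5, w6, w7}; p ∧ ¬q there: w1:F, w5:F, w6:F, w7:T. ✗
w1: successors {w5}; p ∧ ¬q there: w5:F. ✗
w2: successors {w6}; p ∧ ¬q there: w6:F. ✗
w5: successors {w5, w6}; p ∧ ¬q there: w5:F, w6:F. ✗
w6: successors {w0}; p ∧ ¬q there: w0:T. ✓
w7: successors {w1, w2, w7}; p ∧ ¬q there: w1:F, w2:F, w7:T. ✗
Satisfying worlds: {w6}.
So □(p ∧ ¬q) fails at the other 5 worlds.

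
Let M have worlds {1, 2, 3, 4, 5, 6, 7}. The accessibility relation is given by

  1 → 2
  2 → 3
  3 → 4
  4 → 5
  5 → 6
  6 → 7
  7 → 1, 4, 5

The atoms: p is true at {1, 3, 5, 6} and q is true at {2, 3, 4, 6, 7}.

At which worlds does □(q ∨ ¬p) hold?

1: successors {2}; q ∨ ¬p there: 2:T. ✓
2: successors {3}; q ∨ ¬p there: 3:T. ✓
3: successors {4}; q ∨ ¬p there: 4:T. ✓
4: successors {5}; q ∨ ¬p there: 5:F. ✗
5: successors {6}; q ∨ ¬p there: 6:T. ✓
6: successors {7}; q ∨ ¬p there: 7:T. ✓
7: successors {1, 4, 5}; q ∨ ¬p there: 1:F, 4:T, 5:F. ✗

{1, 2, 3, 5, 6}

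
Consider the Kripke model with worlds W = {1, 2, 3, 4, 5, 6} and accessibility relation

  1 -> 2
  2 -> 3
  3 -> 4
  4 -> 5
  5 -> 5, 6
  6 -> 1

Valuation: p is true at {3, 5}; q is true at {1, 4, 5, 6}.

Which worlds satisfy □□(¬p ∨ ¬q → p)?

{1, 3}

1: successors {2}; □(¬p ∨ ¬q → p) there: 2:T. ✓
2: successors {3}; □(¬p ∨ ¬q → p) there: 3:F. ✗
3: successors {4}; □(¬p ∨ ¬q → p) there: 4:T. ✓
4: successors {5}; □(¬p ∨ ¬q → p) there: 5:F. ✗
5: successors {5, 6}; □(¬p ∨ ¬q → p) there: 5:F, 6:F. ✗
6: successors {1}; □(¬p ∨ ¬q → p) there: 1:F. ✗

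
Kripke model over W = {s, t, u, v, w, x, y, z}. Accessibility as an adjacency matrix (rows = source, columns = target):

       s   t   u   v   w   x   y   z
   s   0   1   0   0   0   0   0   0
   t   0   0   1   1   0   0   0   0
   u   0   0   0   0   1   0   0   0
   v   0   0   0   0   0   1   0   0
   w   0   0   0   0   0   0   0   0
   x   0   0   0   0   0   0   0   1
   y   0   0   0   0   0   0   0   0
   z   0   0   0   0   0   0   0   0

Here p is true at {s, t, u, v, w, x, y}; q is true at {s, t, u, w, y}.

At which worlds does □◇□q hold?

s: successors {t}; ◇□q there: t:T. ✓
t: successors {u, v}; ◇□q there: u:T, v:F. ✗
u: successors {w}; ◇□q there: w:F. ✗
v: successors {x}; ◇□q there: x:T. ✓
w: no successors, so □◇□q holds vacuously. ✓
x: successors {z}; ◇□q there: z:F. ✗
y: no successors, so □◇□q holds vacuously. ✓
z: no successors, so □◇□q holds vacuously. ✓

{s, v, w, y, z}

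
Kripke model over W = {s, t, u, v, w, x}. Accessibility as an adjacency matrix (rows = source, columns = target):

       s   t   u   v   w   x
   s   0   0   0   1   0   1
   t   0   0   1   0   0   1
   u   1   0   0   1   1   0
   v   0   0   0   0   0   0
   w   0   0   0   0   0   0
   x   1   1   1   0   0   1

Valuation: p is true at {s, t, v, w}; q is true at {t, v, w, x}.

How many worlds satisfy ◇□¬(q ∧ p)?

s: successors {v, x}; □¬(q ∧ p) there: v:T, x:F. ✓
t: successors {u, x}; □¬(q ∧ p) there: u:F, x:F. ✗
u: successors {s, v, w}; □¬(q ∧ p) there: s:F, v:T, w:T. ✓
v: no successors, so ◇□¬(q ∧ p) fails. ✗
w: no successors, so ◇□¬(q ∧ p) fails. ✗
x: successors {s, t, u, x}; □¬(q ∧ p) there: s:F, t:T, u:F, x:F. ✓
Satisfying worlds: {s, u, x}.

3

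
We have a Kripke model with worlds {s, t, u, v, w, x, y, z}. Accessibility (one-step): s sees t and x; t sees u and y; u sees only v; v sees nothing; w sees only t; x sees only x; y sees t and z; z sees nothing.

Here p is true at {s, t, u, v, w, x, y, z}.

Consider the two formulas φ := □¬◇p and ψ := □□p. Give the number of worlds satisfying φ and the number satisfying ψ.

For □¬◇p:
s: successors {t, x}; ¬◇p there: t:F, x:F. ✗
t: successors {u, y}; ¬◇p there: u:F, y:F. ✗
u: successors {v}; ¬◇p there: v:T. ✓
v: no successors, so □¬◇p holds vacuously. ✓
w: successors {t}; ¬◇p there: t:F. ✗
x: successors {x}; ¬◇p there: x:F. ✗
y: successors {t, z}; ¬◇p there: t:F, z:T. ✗
z: no successors, so □¬◇p holds vacuously. ✓
— 3 worlds.
For □□p:
s: successors {t, x}; □p there: t:T, x:T. ✓
t: successors {u, y}; □p there: u:T, y:T. ✓
u: successors {v}; □p there: v:T. ✓
v: no successors, so □□p holds vacuously. ✓
w: successors {t}; □p there: t:T. ✓
x: successors {x}; □p there: x:T. ✓
y: successors {t, z}; □p there: t:T, z:T. ✓
z: no successors, so □□p holds vacuously. ✓
— 8 worlds.

3 and 8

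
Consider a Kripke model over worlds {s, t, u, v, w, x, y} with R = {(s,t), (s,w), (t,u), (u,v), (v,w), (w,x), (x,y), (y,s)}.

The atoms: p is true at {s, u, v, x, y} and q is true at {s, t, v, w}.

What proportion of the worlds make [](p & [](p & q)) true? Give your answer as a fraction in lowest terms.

2/7

s: successors {t, w}; p & [](p & q) there: t:F, w:F. ✗
t: successors {u}; p & [](p & q) there: u:T. ✓
u: successors {v}; p & [](p & q) there: v:F. ✗
v: successors {w}; p & [](p & q) there: w:F. ✗
w: successors {x}; p & [](p & q) there: x:F. ✗
x: successors {y}; p & [](p & q) there: y:T. ✓
y: successors {s}; p & [](p & q) there: s:F. ✗
That's 2 of 7 worlds, so 2/7.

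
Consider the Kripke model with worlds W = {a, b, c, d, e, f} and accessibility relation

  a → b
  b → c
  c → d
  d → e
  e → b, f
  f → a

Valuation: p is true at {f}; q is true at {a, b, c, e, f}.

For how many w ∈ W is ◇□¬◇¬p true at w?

a: successors {b}; □¬◇¬p there: b:F. ✗
b: successors {c}; □¬◇¬p there: c:F. ✗
c: successors {d}; □¬◇¬p there: d:F. ✗
d: successors {e}; □¬◇¬p there: e:F. ✗
e: successors {b, f}; □¬◇¬p there: b:F, f:F. ✗
f: successors {a}; □¬◇¬p there: a:F. ✗
Satisfying worlds: ∅.

0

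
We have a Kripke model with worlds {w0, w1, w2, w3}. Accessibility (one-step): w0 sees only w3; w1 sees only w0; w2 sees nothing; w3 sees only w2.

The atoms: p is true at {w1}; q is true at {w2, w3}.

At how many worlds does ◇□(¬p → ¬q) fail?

3

w0: successors {w3}; □(¬p → ¬q) there: w3:F. ✗
w1: successors {w0}; □(¬p → ¬q) there: w0:F. ✗
w2: no successors, so ◇□(¬p → ¬q) fails. ✗
w3: successors {w2}; □(¬p → ¬q) there: w2:T. ✓
Satisfying worlds: {w3}.
So ◇□(¬p → ¬q) fails at the other 3 worlds.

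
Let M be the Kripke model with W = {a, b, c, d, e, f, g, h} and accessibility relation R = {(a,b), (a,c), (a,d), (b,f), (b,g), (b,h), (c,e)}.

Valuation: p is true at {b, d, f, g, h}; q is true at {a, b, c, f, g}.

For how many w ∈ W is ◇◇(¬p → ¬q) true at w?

a: successors {b, c, d}; ◇(¬p → ¬q) there: b:T, c:T, d:F. ✓
b: successors {f, g, h}; ◇(¬p → ¬q) there: f:F, g:F, h:F. ✗
c: successors {e}; ◇(¬p → ¬q) there: e:F. ✗
d: no successors, so ◇◇(¬p → ¬q) fails. ✗
e: no successors, so ◇◇(¬p → ¬q) fails. ✗
f: no successors, so ◇◇(¬p → ¬q) fails. ✗
g: no successors, so ◇◇(¬p → ¬q) fails. ✗
h: no successors, so ◇◇(¬p → ¬q) fails. ✗
Satisfying worlds: {a}.

1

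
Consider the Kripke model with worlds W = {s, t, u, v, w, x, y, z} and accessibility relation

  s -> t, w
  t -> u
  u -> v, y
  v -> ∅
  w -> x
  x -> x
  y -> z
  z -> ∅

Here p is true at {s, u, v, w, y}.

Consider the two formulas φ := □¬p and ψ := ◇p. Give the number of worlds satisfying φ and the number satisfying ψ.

For □¬p:
s: successors {t, w}; ¬p there: t:T, w:F. ✗
t: successors {u}; ¬p there: u:F. ✗
u: successors {v, y}; ¬p there: v:F, y:F. ✗
v: no successors, so □¬p holds vacuously. ✓
w: successors {x}; ¬p there: x:T. ✓
x: successors {x}; ¬p there: x:T. ✓
y: successors {z}; ¬p there: z:T. ✓
z: no successors, so □¬p holds vacuously. ✓
— 5 worlds.
For ◇p:
s: successors {t, w}; p there: t:F, w:T. ✓
t: successors {u}; p there: u:T. ✓
u: successors {v, y}; p there: v:T, y:T. ✓
v: no successors, so ◇p fails. ✗
w: successors {x}; p there: x:F. ✗
x: successors {x}; p there: x:F. ✗
y: successors {z}; p there: z:F. ✗
z: no successors, so ◇p fails. ✗
— 3 worlds.

5 and 3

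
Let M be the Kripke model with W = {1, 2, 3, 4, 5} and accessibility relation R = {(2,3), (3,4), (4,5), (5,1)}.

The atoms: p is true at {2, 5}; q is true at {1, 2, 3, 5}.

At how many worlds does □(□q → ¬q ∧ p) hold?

2

1: no successors, so □(□q → ¬q ∧ p) holds vacuously. ✓
2: successors {3}; □q → ¬q ∧ p there: 3:T. ✓
3: successors {4}; □q → ¬q ∧ p there: 4:F. ✗
4: successors {5}; □q → ¬q ∧ p there: 5:F. ✗
5: successors {1}; □q → ¬q ∧ p there: 1:F. ✗
Satisfying worlds: {1, 2}.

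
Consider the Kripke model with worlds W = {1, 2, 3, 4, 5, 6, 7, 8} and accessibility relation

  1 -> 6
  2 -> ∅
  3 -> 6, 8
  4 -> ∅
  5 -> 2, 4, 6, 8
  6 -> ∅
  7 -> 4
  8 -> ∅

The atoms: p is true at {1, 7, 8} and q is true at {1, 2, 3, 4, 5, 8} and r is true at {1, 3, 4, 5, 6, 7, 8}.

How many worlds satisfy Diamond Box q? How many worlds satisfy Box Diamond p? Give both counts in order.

4 and 4

For Diamond Box q:
1: successors {6}; Box q there: 6:T. ✓
2: no successors, so Diamond Box q fails. ✗
3: successors {6, 8}; Box q there: 6:T, 8:T. ✓
4: no successors, so Diamond Box q fails. ✗
5: successors {2, 4, 6, 8}; Box q there: 2:T, 4:T, 6:T, 8:T. ✓
6: no successors, so Diamond Box q fails. ✗
7: successors {4}; Box q there: 4:T. ✓
8: no successors, so Diamond Box q fails. ✗
— 4 worlds.
For Box Diamond p:
1: successors {6}; Diamond p there: 6:F. ✗
2: no successors, so Box Diamond p holds vacuously. ✓
3: successors {6, 8}; Diamond p there: 6:F, 8:F. ✗
4: no successors, so Box Diamond p holds vacuously. ✓
5: successors {2, 4, 6, 8}; Diamond p there: 2:F, 4:F, 6:F, 8:F. ✗
6: no successors, so Box Diamond p holds vacuously. ✓
7: successors {4}; Diamond p there: 4:F. ✗
8: no successors, so Box Diamond p holds vacuously. ✓
— 4 worlds.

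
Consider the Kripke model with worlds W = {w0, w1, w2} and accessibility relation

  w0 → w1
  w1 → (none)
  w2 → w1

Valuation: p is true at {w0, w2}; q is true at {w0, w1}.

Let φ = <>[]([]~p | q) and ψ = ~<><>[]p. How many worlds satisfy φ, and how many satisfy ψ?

2 and 3

For <>[]([]~p | q):
w0: successors {w1}; []([]~p | q) there: w1:T. ✓
w1: no successors, so <>[]([]~p | q) fails. ✗
w2: successors {w1}; []([]~p | q) there: w1:T. ✓
— 2 worlds.
For ~<><>[]p:
w0: <><>[]p is F. ✓
w1: <><>[]p is F. ✓
w2: <><>[]p is F. ✓
— 3 worlds.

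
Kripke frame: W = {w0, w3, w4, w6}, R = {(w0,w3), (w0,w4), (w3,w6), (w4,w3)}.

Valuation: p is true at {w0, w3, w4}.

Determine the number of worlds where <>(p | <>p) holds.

2

w0: successors {w3, w4}; p | <>p there: w3:T, w4:T. ✓
w3: successors {w6}; p | <>p there: w6:F. ✗
w4: successors {w3}; p | <>p there: w3:T. ✓
w6: no successors, so <>(p | <>p) fails. ✗
Satisfying worlds: {w0, w4}.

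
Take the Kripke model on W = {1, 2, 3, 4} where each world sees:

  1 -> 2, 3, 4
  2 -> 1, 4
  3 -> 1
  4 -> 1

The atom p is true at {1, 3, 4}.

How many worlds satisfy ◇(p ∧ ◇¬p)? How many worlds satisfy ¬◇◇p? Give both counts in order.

3 and 0

For ◇(p ∧ ◇¬p):
1: successors {2, 3, 4}; p ∧ ◇¬p there: 2:F, 3:F, 4:F. ✗
2: successors {1, 4}; p ∧ ◇¬p there: 1:T, 4:F. ✓
3: successors {1}; p ∧ ◇¬p there: 1:T. ✓
4: successors {1}; p ∧ ◇¬p there: 1:T. ✓
— 3 worlds.
For ¬◇◇p:
1: ◇◇p is T. ✗
2: ◇◇p is T. ✗
3: ◇◇p is T. ✗
4: ◇◇p is T. ✗
— 0 worlds.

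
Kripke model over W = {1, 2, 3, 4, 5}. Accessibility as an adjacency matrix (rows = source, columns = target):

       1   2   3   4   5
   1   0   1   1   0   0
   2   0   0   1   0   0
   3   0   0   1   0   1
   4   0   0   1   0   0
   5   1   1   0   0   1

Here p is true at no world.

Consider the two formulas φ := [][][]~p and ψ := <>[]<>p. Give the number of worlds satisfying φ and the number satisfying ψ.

For [][][]~p:
1: successors {2, 3}; [][]~p there: 2:T, 3:T. ✓
2: successors {3}; [][]~p there: 3:T. ✓
3: successors {3, 5}; [][]~p there: 3:T, 5:T. ✓
4: successors {3}; [][]~p there: 3:T. ✓
5: successors {1, 2, 5}; [][]~p there: 1:T, 2:T, 5:T. ✓
— 5 worlds.
For <>[]<>p:
1: successors {2, 3}; []<>p there: 2:F, 3:F. ✗
2: successors {3}; []<>p there: 3:F. ✗
3: successors {3, 5}; []<>p there: 3:F, 5:F. ✗
4: successors {3}; []<>p there: 3:F. ✗
5: successors {1, 2, 5}; []<>p there: 1:F, 2:F, 5:F. ✗
— 0 worlds.

5 and 0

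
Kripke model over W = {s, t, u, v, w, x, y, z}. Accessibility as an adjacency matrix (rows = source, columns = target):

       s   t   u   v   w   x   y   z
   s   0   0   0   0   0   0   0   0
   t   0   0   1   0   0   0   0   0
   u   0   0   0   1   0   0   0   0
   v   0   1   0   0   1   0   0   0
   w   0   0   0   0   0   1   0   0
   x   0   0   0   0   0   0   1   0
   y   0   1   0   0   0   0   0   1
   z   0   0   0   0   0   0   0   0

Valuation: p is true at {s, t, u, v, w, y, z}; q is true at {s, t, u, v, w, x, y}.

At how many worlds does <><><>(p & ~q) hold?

s: no successors, so <><><>(p & ~q) fails. ✗
t: successors {u}; <><>(p & ~q) there: u:F. ✗
u: successors {v}; <><>(p & ~q) there: v:F. ✗
v: successors {t, w}; <><>(p & ~q) there: t:F, w:F. ✗
w: successors {x}; <><>(p & ~q) there: x:T. ✓
x: successors {y}; <><>(p & ~q) there: y:F. ✗
y: successors {t, z}; <><>(p & ~q) there: t:F, z:F. ✗
z: no successors, so <><><>(p & ~q) fails. ✗
Satisfying worlds: {w}.

1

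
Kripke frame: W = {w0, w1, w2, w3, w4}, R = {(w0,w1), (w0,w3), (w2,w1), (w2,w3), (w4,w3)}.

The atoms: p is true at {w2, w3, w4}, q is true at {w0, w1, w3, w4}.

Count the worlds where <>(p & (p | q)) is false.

w0: successors {w1, w3}; p & (p | q) there: w1:F, w3:T. ✓
w1: no successors, so <>(p & (p | q)) fails. ✗
w2: successors {w1, w3}; p & (p | q) there: w1:F, w3:T. ✓
w3: no successors, so <>(p & (p | q)) fails. ✗
w4: successors {w3}; p & (p | q) there: w3:T. ✓
Satisfying worlds: {w0, w2, w4}.
So <>(p & (p | q)) fails at the other 2 worlds.

2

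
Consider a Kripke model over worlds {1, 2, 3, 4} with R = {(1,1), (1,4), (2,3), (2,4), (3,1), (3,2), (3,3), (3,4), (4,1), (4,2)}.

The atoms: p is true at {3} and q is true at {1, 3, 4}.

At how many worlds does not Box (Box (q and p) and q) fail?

1: Box (Box (q and p) and q) is F. ✓
2: Box (Box (q and p) and q) is F. ✓
3: Box (Box (q and p) and q) is F. ✓
4: Box (Box (q and p) and q) is F. ✓
Satisfying worlds: {1, 2, 3, 4}.
So not Box (Box (q and p) and q) fails at the other 0 worlds.

0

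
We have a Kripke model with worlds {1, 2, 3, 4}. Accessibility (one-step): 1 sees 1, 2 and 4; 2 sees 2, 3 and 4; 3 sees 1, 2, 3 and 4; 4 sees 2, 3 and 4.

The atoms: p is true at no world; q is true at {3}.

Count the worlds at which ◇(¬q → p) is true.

1: successors {1, 2, 4}; ¬q → p there: 1:F, 2:F, 4:F. ✗
2: successors {2, 3, 4}; ¬q → p there: 2:F, 3:T, 4:F. ✓
3: successors {1, 2, 3, 4}; ¬q → p there: 1:F, 2:F, 3:T, 4:F. ✓
4: successors {2, 3, 4}; ¬q → p there: 2:F, 3:T, 4:F. ✓
Satisfying worlds: {2, 3, 4}.

3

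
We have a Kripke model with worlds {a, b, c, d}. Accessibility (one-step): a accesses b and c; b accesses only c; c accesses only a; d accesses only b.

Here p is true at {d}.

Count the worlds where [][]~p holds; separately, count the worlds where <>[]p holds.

For [][]~p:
a: successors {b, c}; []~p there: b:T, c:T. ✓
b: successors {c}; []~p there: c:T. ✓
c: successors {a}; []~p there: a:T. ✓
d: successors {b}; []~p there: b:T. ✓
— 4 worlds.
For <>[]p:
a: successors {b, c}; []p there: b:F, c:F. ✗
b: successors {c}; []p there: c:F. ✗
c: successors {a}; []p there: a:F. ✗
d: successors {b}; []p there: b:F. ✗
— 0 worlds.

4 and 0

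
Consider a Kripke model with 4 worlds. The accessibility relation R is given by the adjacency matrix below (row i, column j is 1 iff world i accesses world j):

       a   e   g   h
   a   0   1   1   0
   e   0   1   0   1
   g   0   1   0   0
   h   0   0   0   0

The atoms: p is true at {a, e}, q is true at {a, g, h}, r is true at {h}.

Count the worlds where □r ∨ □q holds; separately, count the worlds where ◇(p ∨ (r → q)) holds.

1 and 3

For □r ∨ □q:
a: □r is F, □q is F. ✗
e: □r is F, □q is F. ✗
g: □r is F, □q is F. ✗
h: □r is T, □q is T. ✓
— 1 world.
For ◇(p ∨ (r → q)):
a: successors {e, g}; p ∨ (r → q) there: e:T, g:T. ✓
e: successors {e, h}; p ∨ (r → q) there: e:T, h:T. ✓
g: successors {e}; p ∨ (r → q) there: e:T. ✓
h: no successors, so ◇(p ∨ (r → q)) fails. ✗
— 3 worlds.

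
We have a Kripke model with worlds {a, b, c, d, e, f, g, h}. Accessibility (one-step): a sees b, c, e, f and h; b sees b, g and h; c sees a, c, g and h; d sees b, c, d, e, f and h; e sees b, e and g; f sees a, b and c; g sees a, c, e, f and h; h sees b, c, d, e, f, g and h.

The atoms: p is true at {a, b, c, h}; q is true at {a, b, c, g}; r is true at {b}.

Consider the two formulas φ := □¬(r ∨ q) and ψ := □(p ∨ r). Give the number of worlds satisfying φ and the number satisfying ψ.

0 and 1

For □¬(r ∨ q):
a: successors {b, c, e, f, h}; ¬(r ∨ q) there: b:F, c:F, e:T, f:T, h:T. ✗
b: successors {b, g, h}; ¬(r ∨ q) there: b:F, g:F, h:T. ✗
c: successors {a, c, g, h}; ¬(r ∨ q) there: a:F, c:F, g:F, h:T. ✗
d: successors {b, c, d, e, f, h}; ¬(r ∨ q) there: b:F, c:F, d:T, e:T, f:T, h:T. ✗
e: successors {b, e, g}; ¬(r ∨ q) there: b:F, e:T, g:F. ✗
f: successors {a, b, c}; ¬(r ∨ q) there: a:F, b:F, c:F. ✗
g: successors {a, c, e, f, h}; ¬(r ∨ q) there: a:F, c:F, e:T, f:T, h:T. ✗
h: successors {b, c, d, e, f, g, h}; ¬(r ∨ q) there: b:F, c:F, d:T, e:T, f:T, g:F, h:T. ✗
— 0 worlds.
For □(p ∨ r):
a: successors {b, c, e, f, h}; p ∨ r there: b:T, c:T, e:F, f:F, h:T. ✗
b: successors {b, g, h}; p ∨ r there: b:T, g:F, h:T. ✗
c: successors {a, c, g, h}; p ∨ r there: a:T, c:T, g:F, h:T. ✗
d: successors {b, c, d, e, f, h}; p ∨ r there: b:T, c:T, d:F, e:F, f:F, h:T. ✗
e: successors {b, e, g}; p ∨ r there: b:T, e:F, g:F. ✗
f: successors {a, b, c}; p ∨ r there: a:T, b:T, c:T. ✓
g: successors {a, c, e, f, h}; p ∨ r there: a:T, c:T, e:F, f:F, h:T. ✗
h: successors {b, c, d, e, f, g, h}; p ∨ r there: b:T, c:T, d:F, e:F, f:F, g:F, h:T. ✗
— 1 world.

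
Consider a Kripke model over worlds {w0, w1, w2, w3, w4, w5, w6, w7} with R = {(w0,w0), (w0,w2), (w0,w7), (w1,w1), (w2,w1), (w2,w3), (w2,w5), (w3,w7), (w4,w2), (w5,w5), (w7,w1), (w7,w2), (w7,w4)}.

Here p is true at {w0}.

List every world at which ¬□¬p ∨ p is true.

w0: ¬□¬p is T, p is T. ✓
w1: ¬□¬p is F, p is F. ✗
w2: ¬□¬p is F, p is F. ✗
w3: ¬□¬p is F, p is F. ✗
w4: ¬□¬p is F, p is F. ✗
w5: ¬□¬p is F, p is F. ✗
w6: ¬□¬p is F, p is F. ✗
w7: ¬□¬p is F, p is F. ✗

{w0}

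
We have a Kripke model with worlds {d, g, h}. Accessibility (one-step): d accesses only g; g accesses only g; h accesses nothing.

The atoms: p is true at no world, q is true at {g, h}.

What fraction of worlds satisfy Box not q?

1/3

d: successors {g}; not q there: g:F. ✗
g: successors {g}; not q there: g:F. ✗
h: no successors, so Box not q holds vacuously. ✓
That's 1 of 3 worlds, so 1/3.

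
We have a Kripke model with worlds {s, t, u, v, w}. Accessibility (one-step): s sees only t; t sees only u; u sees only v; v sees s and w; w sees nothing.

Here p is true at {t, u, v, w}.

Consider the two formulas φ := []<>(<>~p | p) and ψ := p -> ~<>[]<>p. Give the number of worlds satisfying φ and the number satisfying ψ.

For []<>(<>~p | p):
s: successors {t}; <>(<>~p | p) there: t:T. ✓
t: successors {u}; <>(<>~p | p) there: u:T. ✓
u: successors {v}; <>(<>~p | p) there: v:T. ✓
v: successors {s, w}; <>(<>~p | p) there: s:T, w:F. ✗
w: no successors, so []<>(<>~p | p) holds vacuously. ✓
— 4 worlds.
For p -> ~<>[]<>p:
s: p is F, ~<>[]<>p is F. ✓
t: p is T, ~<>[]<>p is F. ✗
u: p is T, ~<>[]<>p is T. ✓
v: p is T, ~<>[]<>p is F. ✗
w: p is T, ~<>[]<>p is T. ✓
— 3 worlds.

4 and 3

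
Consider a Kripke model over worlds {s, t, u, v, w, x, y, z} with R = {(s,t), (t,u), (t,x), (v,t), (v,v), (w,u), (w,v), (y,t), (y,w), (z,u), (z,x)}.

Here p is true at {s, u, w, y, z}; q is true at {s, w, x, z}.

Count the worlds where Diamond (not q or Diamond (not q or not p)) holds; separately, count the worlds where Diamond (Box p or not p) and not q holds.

For Diamond (not q or Diamond (not q or not p)):
s: successors {t}; not q or Diamond (not q or not p) there: t:T. ✓
t: successors {u, x}; not q or Diamond (not q or not p) there: u:T, x:F. ✓
u: no successors, so Diamond (not q or Diamond (not q or not p)) fails. ✗
v: successors {t, v}; not q or Diamond (not q or not p) there: t:T, v:T. ✓
w: successors {u, v}; not q or Diamond (not q or not p) there: u:T, v:T. ✓
x: no successors, so Diamond (not q or Diamond (not q or not p)) fails. ✗
y: successors {t, w}; not q or Diamond (not q or not p) there: t:T, w:T. ✓
z: successors {u, x}; not q or Diamond (not q or not p) there: u:T, x:F. ✓
— 6 worlds.
For Diamond (Box p or not p) and not q:
s: Diamond (Box p or not p) is T, not q is F. ✗
t: Diamond (Box p or not p) is T, not q is T. ✓
u: Diamond (Box p or not p) is F, not q is T. ✗
v: Diamond (Box p or not p) is T, not q is T. ✓
w: Diamond (Box p or not p) is T, not q is F. ✗
x: Diamond (Box p or not p) is F, not q is F. ✗
y: Diamond (Box p or not p) is T, not q is T. ✓
z: Diamond (Box p or not p) is T, not q is F. ✗
— 3 worlds.

6 and 3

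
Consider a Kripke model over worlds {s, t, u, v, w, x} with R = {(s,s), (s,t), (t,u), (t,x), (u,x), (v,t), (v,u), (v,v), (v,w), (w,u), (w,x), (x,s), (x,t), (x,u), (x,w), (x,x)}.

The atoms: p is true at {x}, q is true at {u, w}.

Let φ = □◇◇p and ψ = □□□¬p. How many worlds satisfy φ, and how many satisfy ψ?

For □◇◇p:
s: successors {s, t}; ◇◇p there: s:T, t:T. ✓
t: successors {u, x}; ◇◇p there: u:T, x:T. ✓
u: successors {x}; ◇◇p there: x:T. ✓
v: successors {t, u, v, w}; ◇◇p there: t:T, u:T, v:T, w:T. ✓
w: successors {u, x}; ◇◇p there: u:T, x:T. ✓
x: successors {s, t, u, w, x}; ◇◇p there: s:T, t:T, u:T, w:T, x:T. ✓
— 6 worlds.
For □□□¬p:
s: successors {s, t}; □□¬p there: s:F, t:F. ✗
t: successors {u, x}; □□¬p there: u:F, x:F. ✗
u: successors {x}; □□¬p there: x:F. ✗
v: successors {t, u, v, w}; □□¬p there: t:F, u:F, v:F, w:F. ✗
w: successors {u, x}; □□¬p there: u:F, x:F. ✗
x: successors {s, t, u, w, x}; □□¬p there: s:F, t:F, u:F, w:F, x:F. ✗
— 0 worlds.

6 and 0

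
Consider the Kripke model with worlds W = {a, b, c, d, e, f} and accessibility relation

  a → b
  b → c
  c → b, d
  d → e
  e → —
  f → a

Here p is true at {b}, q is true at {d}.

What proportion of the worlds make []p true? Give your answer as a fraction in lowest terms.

a: successors {b}; p there: b:T. ✓
b: successors {c}; p there: c:F. ✗
c: successors {b, d}; p there: b:T, d:F. ✗
d: successors {e}; p there: e:F. ✗
e: no successors, so []p holds vacuously. ✓
f: successors {a}; p there: a:F. ✗
That's 2 of 6 worlds, so 2/6 = 1/3.

1/3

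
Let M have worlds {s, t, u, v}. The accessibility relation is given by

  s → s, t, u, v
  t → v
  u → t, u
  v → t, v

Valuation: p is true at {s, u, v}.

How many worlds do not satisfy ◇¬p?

s: successors {s, t, u, v}; ¬p there: s:F, t:T, u:F, v:F. ✓
t: successors {v}; ¬p there: v:F. ✗
u: successors {t, u}; ¬p there: t:T, u:F. ✓
v: successors {t, v}; ¬p there: t:T, v:F. ✓
Satisfying worlds: {s, u, v}.
So ◇¬p fails at the other 1 world.

1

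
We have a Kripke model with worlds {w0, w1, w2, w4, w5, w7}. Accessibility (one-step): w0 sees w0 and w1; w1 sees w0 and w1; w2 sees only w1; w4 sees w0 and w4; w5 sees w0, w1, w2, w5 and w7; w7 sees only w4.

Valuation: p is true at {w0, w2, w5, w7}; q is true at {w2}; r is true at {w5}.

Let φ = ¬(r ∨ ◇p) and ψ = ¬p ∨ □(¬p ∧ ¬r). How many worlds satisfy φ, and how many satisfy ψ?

For ¬(r ∨ ◇p):
w0: r ∨ ◇p is T. ✗
w1: r ∨ ◇p is T. ✗
w2: r ∨ ◇p is F. ✓
w4: r ∨ ◇p is T. ✗
w5: r ∨ ◇p is T. ✗
w7: r ∨ ◇p is F. ✓
— 2 worlds.
For ¬p ∨ □(¬p ∧ ¬r):
w0: ¬p is F, □(¬p ∧ ¬r) is F. ✗
w1: ¬p is T, □(¬p ∧ ¬r) is F. ✓
w2: ¬p is F, □(¬p ∧ ¬r) is T. ✓
w4: ¬p is T, □(¬p ∧ ¬r) is F. ✓
w5: ¬p is F, □(¬p ∧ ¬r) is F. ✗
w7: ¬p is F, □(¬p ∧ ¬r) is T. ✓
— 4 worlds.

2 and 4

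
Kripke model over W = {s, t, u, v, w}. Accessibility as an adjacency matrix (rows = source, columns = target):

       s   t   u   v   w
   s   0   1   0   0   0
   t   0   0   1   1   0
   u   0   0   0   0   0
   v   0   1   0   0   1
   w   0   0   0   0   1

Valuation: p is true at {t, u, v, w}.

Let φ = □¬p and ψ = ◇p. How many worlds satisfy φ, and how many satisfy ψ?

For □¬p:
s: successors {t}; ¬p there: t:F. ✗
t: successors {u, v}; ¬p there: u:F, v:F. ✗
u: no successors, so □¬p holds vacuously. ✓
v: successors {t, w}; ¬p there: t:F, w:F. ✗
w: successors {w}; ¬p there: w:F. ✗
— 1 world.
For ◇p:
s: successors {t}; p there: t:T. ✓
t: successors {u, v}; p there: u:T, v:T. ✓
u: no successors, so ◇p fails. ✗
v: successors {t, w}; p there: t:T, w:T. ✓
w: successors {w}; p there: w:T. ✓
— 4 worlds.

1 and 4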